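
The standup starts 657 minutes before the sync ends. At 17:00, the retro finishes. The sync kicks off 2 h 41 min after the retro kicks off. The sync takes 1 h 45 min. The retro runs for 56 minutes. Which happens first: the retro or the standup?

The retro starts at 17:00 − 56 min = 16:04.
The sync starts at 16:04 + 161 min = 18:45.
The sync ends at 18:45 + 105 min = 20:30.
The standup starts at 20:30 − 657 min = 09:33.
The retro starts at 16:04 and the standup starts at 09:33, so the standup is first.

the standup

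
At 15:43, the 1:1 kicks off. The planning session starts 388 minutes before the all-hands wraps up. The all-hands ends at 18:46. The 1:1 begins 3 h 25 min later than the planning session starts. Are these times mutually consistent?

Yes

The planning session starts at 18:46 − 388 min = 12:18.
The 1:1 starts at 12:18 + 205 min = 15:43.
That matches the stated 15:43, so the schedule is consistent.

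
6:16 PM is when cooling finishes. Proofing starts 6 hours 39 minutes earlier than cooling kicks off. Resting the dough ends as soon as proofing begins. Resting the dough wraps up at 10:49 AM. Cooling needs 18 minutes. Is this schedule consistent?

No

Cooling starts at 6:16 PM − 18 min = 5:58 PM.
Proofing starts at 5:58 PM − 399 min = 11:19 AM.
So resting the dough ends at 11:19 AM.
But resting the dough is also said to end at 10:49 AM — a 30-minute conflict.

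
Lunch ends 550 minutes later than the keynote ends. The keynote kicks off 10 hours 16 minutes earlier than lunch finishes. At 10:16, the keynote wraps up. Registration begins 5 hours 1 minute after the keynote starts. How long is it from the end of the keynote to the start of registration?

235 minutes

Lunch ends at 10:16 + 550 min = 19:26.
The keynote starts at 19:26 − 616 min = 09:10.
Registration starts at 09:10 + 301 min = 14:11.
From 10:16 to 14:11 is 235 minutes.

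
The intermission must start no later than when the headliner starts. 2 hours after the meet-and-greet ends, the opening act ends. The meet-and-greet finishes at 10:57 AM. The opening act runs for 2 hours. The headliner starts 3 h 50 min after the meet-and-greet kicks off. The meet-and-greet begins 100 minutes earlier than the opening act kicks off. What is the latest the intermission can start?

The opening act ends at 10:57 AM + 120 min = 12:57 PM.
The opening act starts at 12:57 PM − 120 min = 10:57 AM.
The meet-and-greet starts at 10:57 AM − 100 min = 9:17 AM.
The headliner starts at 9:17 AM + 230 min = 1:07 PM.
The intermission is bounded by the headliner, so the latest it can start is 1:07 PM.

1:07 PM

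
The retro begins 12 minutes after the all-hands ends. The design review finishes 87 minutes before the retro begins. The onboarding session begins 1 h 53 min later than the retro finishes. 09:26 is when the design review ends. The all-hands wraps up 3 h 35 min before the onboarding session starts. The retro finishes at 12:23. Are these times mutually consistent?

The onboarding session starts at 12:23 + 113 min = 14:16.
The all-hands ends at 14:16 − 215 min = 10:41.
The retro starts at 10:41 + 12 min = 10:53.
The design review ends at 10:53 − 87 min = 09:26.
That matches the stated 09:26, so the schedule is consistent.

Yes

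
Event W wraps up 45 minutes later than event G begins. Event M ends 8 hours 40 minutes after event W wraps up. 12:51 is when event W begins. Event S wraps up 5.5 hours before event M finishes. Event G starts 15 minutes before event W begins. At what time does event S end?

16:31

Event G starts at 12:51 − 15 min = 12:36.
Event W ends at 12:36 + 45 min = 13:21.
Event M ends at 13:21 + 520 min = 22:01.
Event S ends at 22:01 − 330 min = 16:31.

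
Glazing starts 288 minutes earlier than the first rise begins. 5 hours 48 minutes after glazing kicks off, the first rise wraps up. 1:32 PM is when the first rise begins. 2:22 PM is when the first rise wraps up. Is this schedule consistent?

Glazing starts at 1:32 PM − 288 min = 8:44 AM.
The first rise ends at 8:44 AM + 348 min = 2:32 PM.
But the first rise is also said to end at 2:22 PM — a 10-minute conflict.

No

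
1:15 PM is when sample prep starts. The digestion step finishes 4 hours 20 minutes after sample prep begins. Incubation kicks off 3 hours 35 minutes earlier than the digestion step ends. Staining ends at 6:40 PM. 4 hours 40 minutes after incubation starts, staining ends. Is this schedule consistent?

Yes

The digestion step ends at 1:15 PM + 260 min = 5:35 PM.
Incubation starts at 5:35 PM − 215 min = 2:00 PM.
Staining ends at 2:00 PM + 280 min = 6:40 PM.
That matches the stated 6:40 PM, so the schedule is consistent.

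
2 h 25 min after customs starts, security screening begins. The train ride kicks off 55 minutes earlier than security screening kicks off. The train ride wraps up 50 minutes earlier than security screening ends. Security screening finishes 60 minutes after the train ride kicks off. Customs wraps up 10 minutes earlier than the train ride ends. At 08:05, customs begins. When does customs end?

Security screening starts at 08:05 + 145 min = 10:30.
The train ride starts at 10:30 − 55 min = 09:35.
Security screening ends at 09:35 + 60 min = 10:35.
The train ride ends at 10:35 − 50 min = 09:45.
Customs ends at 09:45 − 10 min = 09:35.

09:35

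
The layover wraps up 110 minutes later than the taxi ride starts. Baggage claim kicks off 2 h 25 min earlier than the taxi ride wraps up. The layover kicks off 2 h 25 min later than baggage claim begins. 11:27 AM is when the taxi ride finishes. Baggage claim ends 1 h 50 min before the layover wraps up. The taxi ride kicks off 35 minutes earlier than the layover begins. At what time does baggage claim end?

10:52 AM

Baggage claim starts at 11:27 AM − 145 min = 9:02 AM.
The layover starts at 9:02 AM + 145 min = 11:27 AM.
The taxi ride starts at 11:27 AM − 35 min = 10:52 AM.
The layover ends at 10:52 AM + 110 min = 12:42 PM.
Baggage claim ends at 12:42 PM − 110 min = 10:52 AM.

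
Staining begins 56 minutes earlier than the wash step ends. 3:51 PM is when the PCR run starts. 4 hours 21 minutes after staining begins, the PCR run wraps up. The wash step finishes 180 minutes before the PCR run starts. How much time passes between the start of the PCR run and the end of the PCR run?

25 minutes

The wash step ends at 3:51 PM − 180 min = 12:51 PM.
Staining starts at 12:51 PM − 56 min = 11:55 AM.
The PCR run ends at 11:55 AM + 261 min = 4:16 PM.
From 3:51 PM to 4:16 PM is 25 minutes.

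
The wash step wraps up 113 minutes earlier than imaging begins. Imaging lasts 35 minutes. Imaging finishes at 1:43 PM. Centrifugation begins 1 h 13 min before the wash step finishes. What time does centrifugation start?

10:02 AM

Imaging starts at 1:43 PM − 35 min = 1:08 PM.
The wash step ends at 1:08 PM − 113 min = 11:15 AM.
Centrifugation starts at 11:15 AM − 73 min = 10:02 AM.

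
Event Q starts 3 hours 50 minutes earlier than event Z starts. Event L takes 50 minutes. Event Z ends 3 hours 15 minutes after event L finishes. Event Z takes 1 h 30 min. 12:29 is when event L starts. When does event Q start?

11:14

Event L ends at 12:29 + 50 min = 13:19.
Event Z ends at 13:19 + 195 min = 16:34.
Event Z starts at 16:34 − 90 min = 15:04.
Event Q starts at 15:04 − 230 min = 11:14.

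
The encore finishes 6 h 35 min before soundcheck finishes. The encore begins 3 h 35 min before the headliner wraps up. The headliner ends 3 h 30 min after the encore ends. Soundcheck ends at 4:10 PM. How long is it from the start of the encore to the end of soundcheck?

The encore ends at 4:10 PM − 395 min = 9:35 AM.
The headliner ends at 9:35 AM + 210 min = 1:05 PM.
The encore starts at 1:05 PM − 215 min = 9:30 AM.
From 9:30 AM to 4:10 PM is 6 h 40 min.

6 h 40 min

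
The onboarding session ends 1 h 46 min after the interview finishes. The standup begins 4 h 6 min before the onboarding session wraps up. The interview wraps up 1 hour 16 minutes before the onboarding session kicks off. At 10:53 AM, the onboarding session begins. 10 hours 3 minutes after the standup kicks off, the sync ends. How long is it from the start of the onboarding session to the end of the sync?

The interview ends at 10:53 AM − 76 min = 9:37 AM.
The onboarding session ends at 9:37 AM + 106 min = 11:23 AM.
The standup starts at 11:23 AM − 246 min = 7:17 AM.
The sync ends at 7:17 AM + 603 min = 5:20 PM.
From 10:53 AM to 5:20 PM is 6 hours 27 minutes.

6 hours 27 minutes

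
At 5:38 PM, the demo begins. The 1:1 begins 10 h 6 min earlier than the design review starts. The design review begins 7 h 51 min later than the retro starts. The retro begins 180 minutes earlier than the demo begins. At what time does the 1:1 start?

The retro starts at 5:38 PM − 180 min = 2:38 PM.
The design review starts at 2:38 PM + 471 min = 10:29 PM.
The 1:1 starts at 10:29 PM − 606 min = 12:23 PM.

12:23 PM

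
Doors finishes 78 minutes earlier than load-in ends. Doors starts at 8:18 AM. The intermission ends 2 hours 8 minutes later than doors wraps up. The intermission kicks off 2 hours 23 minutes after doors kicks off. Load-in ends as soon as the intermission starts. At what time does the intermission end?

The intermission starts at 8:18 AM + 143 min = 10:41 AM.
So load-in ends at 10:41 AM.
Doors ends at 10:41 AM − 78 min = 9:23 AM.
The intermission ends at 9:23 AM + 128 min = 11:31 AM.

11:31 AM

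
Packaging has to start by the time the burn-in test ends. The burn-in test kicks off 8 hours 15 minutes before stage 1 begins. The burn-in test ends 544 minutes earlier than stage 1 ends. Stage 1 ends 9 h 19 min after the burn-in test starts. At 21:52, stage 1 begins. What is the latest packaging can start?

The burn-in test starts at 21:52 − 495 min = 13:37.
Stage 1 ends at 13:37 + 559 min = 22:56.
The burn-in test ends at 22:56 − 544 min = 13:52.
Packaging is bounded by the burn-in test, so the latest it can start is 13:52.

13:52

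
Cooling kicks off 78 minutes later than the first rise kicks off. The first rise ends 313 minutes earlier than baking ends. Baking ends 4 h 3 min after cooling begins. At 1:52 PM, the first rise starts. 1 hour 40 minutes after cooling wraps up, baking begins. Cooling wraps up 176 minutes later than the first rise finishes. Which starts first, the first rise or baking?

the first rise

Cooling starts at 1:52 PM + 78 min = 3:10 PM.
Baking ends at 3:10 PM + 243 min = 7:13 PM.
The first rise ends at 7:13 PM − 313 min = 2:00 PM.
Cooling ends at 2:00 PM + 176 min = 4:56 PM.
Baking starts at 4:56 PM + 100 min = 6:36 PM.
The first rise starts at 1:52 PM and baking starts at 6:36 PM, so the first rise is first.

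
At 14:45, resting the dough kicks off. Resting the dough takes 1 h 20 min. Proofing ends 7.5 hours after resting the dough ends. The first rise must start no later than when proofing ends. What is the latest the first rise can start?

Resting the dough ends at 14:45 + 80 min = 16:05.
Proofing ends at 16:05 + 450 min = 23:35.
The first rise is bounded by proofing, so the latest it can start is 23:35.

23:35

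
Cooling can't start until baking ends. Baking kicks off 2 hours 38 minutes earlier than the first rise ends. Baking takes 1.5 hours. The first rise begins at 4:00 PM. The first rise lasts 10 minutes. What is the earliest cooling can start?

3:02 PM

The first rise ends at 4:00 PM + 10 min = 4:10 PM.
Baking starts at 4:10 PM − 158 min = 1:32 PM.
Baking ends at 1:32 PM + 90 min = 3:02 PM.
Cooling is bounded by baking, so the earliest it can start is 3:02 PM.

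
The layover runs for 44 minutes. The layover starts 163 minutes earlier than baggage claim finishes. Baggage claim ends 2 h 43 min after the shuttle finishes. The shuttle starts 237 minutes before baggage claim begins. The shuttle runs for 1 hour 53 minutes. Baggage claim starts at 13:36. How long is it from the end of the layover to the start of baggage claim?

The shuttle starts at 13:36 − 237 min = 09:39.
The shuttle ends at 09:39 + 113 min = 11:32.
Baggage claim ends at 11:32 + 163 min = 14:15.
The layover starts at 14:15 − 163 min = 11:32.
The layover ends at 11:32 + 44 min = 12:16.
From 12:16 to 13:36 is 1 h 20 min.

1 h 20 min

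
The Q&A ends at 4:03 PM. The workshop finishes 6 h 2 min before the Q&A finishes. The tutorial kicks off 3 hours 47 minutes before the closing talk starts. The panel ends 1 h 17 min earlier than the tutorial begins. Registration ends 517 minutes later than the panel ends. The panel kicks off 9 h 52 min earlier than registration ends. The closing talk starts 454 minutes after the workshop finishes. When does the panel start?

The workshop ends at 4:03 PM − 362 min = 10:01 AM.
The closing talk starts at 10:01 AM + 454 min = 5:35 PM.
The tutorial starts at 5:35 PM − 227 min = 1:48 PM.
The panel ends at 1:48 PM − 77 min = 12:31 PM.
Registration ends at 12:31 PM + 517 min = 9:08 PM.
The panel starts at 9:08 PM − 592 min = 11:16 AM.

11:16 AM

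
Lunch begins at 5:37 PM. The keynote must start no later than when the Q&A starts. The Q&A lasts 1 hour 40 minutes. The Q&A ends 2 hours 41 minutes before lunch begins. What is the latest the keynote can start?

The Q&A ends at 5:37 PM − 161 min = 2:56 PM.
The Q&A starts at 2:56 PM − 100 min = 1:16 PM.
The keynote is bounded by the Q&A, so the latest it can start is 1:16 PM.

1:16 PM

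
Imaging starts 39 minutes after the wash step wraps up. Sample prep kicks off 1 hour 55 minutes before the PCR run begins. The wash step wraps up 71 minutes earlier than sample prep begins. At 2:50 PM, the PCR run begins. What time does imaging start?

12:23 PM

Sample prep starts at 2:50 PM − 115 min = 12:55 PM.
The wash step ends at 12:55 PM − 71 min = 11:44 AM.
Imaging starts at 11:44 AM + 39 min = 12:23 PM.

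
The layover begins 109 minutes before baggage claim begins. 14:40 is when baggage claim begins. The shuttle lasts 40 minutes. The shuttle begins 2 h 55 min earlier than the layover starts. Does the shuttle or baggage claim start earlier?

The layover starts at 14:40 − 109 min = 12:51.
The shuttle starts at 12:51 − 175 min = 09:56.
The shuttle starts at 09:56 and baggage claim starts at 14:40, so the shuttle is first.

the shuttle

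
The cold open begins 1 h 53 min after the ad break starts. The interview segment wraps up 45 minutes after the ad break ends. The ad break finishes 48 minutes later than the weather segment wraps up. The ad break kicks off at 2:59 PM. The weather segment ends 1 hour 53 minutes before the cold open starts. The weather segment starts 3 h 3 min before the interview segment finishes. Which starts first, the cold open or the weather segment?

the weather segment

The cold open starts at 2:59 PM + 113 min = 4:52 PM.
The weather segment ends at 4:52 PM − 113 min = 2:59 PM.
The ad break ends at 2:59 PM + 48 min = 3:47 PM.
The interview segment ends at 3:47 PM + 45 min = 4:32 PM.
The weather segment starts at 4:32 PM − 183 min = 1:29 PM.
The cold open starts at 4:52 PM and the weather segment starts at 1:29 PM, so the weather segment is first.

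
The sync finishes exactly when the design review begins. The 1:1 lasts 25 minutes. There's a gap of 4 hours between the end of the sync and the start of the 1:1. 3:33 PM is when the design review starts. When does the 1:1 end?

7:58 PM

The sync ends at 3:33 PM.
The 1:1 starts at 3:33 PM + 240 min = 7:33 PM.
The 1:1 ends at 7:33 PM + 25 min = 7:58 PM.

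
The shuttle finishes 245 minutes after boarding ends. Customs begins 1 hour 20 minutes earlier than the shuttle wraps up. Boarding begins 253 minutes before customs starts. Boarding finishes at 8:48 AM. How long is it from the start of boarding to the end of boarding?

1 hour 28 minutes

The shuttle ends at 8:48 AM + 245 min = 12:53 PM.
Customs starts at 12:53 PM − 80 min = 11:33 AM.
Boarding starts at 11:33 AM − 253 min = 7:20 AM.
From 7:20 AM to 8:48 AM is 1 hour 28 minutes.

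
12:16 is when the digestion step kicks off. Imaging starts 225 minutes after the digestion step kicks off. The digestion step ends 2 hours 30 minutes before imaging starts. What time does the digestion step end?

Imaging starts at 12:16 + 225 min = 16:01.
The digestion step ends at 16:01 − 150 min = 13:31.

13:31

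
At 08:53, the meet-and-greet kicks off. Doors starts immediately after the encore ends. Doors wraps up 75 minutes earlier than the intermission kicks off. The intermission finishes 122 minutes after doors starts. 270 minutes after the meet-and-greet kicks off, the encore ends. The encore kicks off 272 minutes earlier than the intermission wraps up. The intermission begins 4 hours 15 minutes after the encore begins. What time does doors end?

13:53

The encore ends at 08:53 + 270 min = 13:23.
So doors starts at 13:23.
The intermission ends at 13:23 + 122 min = 15:25.
The encore starts at 15:25 − 272 min = 10:53.
The intermission starts at 10:53 + 255 min = 15:08.
Doors ends at 15:08 − 75 min = 13:53.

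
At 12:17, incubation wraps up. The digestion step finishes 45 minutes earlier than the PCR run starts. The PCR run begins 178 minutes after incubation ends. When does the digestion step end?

14:30

The PCR run starts at 12:17 + 178 min = 15:15.
The digestion step ends at 15:15 − 45 min = 14:30.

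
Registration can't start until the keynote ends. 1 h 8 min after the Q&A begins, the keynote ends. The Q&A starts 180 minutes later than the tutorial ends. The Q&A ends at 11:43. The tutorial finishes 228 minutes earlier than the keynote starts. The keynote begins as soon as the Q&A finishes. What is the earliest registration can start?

The keynote starts at 11:43.
The tutorial ends at 11:43 − 228 min = 07:55.
The Q&A starts at 07:55 + 180 min = 10:55.
The keynote ends at 10:55 + 68 min = 12:03.
Registration is bounded by the keynote, so the earliest it can start is 12:03.

12:03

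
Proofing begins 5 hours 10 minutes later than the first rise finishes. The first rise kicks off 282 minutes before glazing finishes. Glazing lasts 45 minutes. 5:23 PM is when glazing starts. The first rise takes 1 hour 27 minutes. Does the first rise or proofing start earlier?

Glazing ends at 5:23 PM + 45 min = 6:08 PM.
The first rise starts at 6:08 PM − 282 min = 1:26 PM.
The first rise ends at 1:26 PM + 87 min = 2:53 PM.
Proofing starts at 2:53 PM + 310 min = 8:03 PM.
The first rise starts at 1:26 PM and proofing starts at 8:03 PM, so the first rise is first.

the first rise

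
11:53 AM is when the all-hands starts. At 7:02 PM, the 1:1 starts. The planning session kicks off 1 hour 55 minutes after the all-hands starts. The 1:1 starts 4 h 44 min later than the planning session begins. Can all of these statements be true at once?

The planning session starts at 11:53 AM + 115 min = 1:48 PM.
The 1:1 starts at 1:48 PM + 284 min = 6:32 PM.
But the 1:1 is also said to start at 7:02 PM — a 30-minute conflict.

No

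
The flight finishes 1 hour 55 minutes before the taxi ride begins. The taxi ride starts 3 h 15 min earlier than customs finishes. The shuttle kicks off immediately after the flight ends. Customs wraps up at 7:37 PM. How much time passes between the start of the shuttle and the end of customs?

The taxi ride starts at 7:37 PM − 195 min = 4:22 PM.
The flight ends at 4:22 PM − 115 min = 2:27 PM.
So the shuttle starts at 2:27 PM.
From 2:27 PM to 7:37 PM is 5 h 10 min.

5 h 10 min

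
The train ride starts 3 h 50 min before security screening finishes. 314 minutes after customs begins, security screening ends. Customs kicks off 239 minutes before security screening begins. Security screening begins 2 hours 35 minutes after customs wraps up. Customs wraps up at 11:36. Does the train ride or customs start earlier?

Security screening starts at 11:36 + 155 min = 14:11.
Customs starts at 14:11 − 239 min = 10:12.
Security screening ends at 10:12 + 314 min = 15:26.
The train ride starts at 15:26 − 230 min = 11:36.
The train ride starts at 11:36 and customs starts at 10:12, so customs is first.

customs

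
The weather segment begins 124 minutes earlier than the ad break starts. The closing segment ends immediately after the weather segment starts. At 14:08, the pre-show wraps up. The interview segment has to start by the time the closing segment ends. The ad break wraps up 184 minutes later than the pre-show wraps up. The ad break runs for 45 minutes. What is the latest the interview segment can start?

14:23

The ad break ends at 14:08 + 184 min = 17:12.
The ad break starts at 17:12 − 45 min = 16:27.
The weather segment starts at 16:27 − 124 min = 14:23.
So the closing segment ends at 14:23.
The interview segment is bounded by the closing segment, so the latest it can start is 14:23.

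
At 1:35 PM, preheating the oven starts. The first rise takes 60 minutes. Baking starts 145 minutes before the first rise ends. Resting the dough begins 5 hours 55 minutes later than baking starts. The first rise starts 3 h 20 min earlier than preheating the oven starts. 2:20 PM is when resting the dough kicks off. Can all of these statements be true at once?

No

The first rise starts at 1:35 PM − 200 min = 10:15 AM.
The first rise ends at 10:15 AM + 60 min = 11:15 AM.
Baking starts at 11:15 AM − 145 min = 8:50 AM.
Resting the dough starts at 8:50 AM + 355 min = 2:45 PM.
But resting the dough is also said to start at 2:20 PM — a 25-minute conflict.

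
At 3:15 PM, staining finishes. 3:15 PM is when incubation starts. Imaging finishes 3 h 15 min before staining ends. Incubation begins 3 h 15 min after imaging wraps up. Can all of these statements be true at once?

Yes

Imaging ends at 3:15 PM − 195 min = 12:00 PM.
Incubation starts at 12:00 PM + 195 min = 3:15 PM.
That matches the stated 3:15 PM, so the schedule is consistent.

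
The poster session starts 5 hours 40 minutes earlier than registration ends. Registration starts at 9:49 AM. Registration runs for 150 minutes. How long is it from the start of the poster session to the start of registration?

Registration ends at 9:49 AM + 150 min = 12:19 PM.
The poster session starts at 12:19 PM − 340 min = 6:39 AM.
From 6:39 AM to 9:49 AM is 3 hours 10 minutes.

3 hours 10 minutes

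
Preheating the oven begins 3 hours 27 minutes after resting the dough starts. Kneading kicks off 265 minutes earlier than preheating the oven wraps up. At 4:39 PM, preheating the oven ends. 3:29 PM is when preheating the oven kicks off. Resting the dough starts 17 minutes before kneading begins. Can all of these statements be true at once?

No

Kneading starts at 4:39 PM − 265 min = 12:14 PM.
Resting the dough starts at 12:14 PM − 17 min = 11:57 AM.
Preheating the oven starts at 11:57 AM + 207 min = 3:24 PM.
But preheating the oven is also said to start at 3:29 PM — a 5-minute conflict.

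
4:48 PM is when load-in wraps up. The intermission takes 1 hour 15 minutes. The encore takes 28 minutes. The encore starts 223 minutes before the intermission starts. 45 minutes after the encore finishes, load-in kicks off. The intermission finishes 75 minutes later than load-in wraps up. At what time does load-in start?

2:18 PM

The intermission ends at 4:48 PM + 75 min = 6:03 PM.
The intermission starts at 6:03 PM − 75 min = 4:48 PM.
The encore starts at 4:48 PM − 223 min = 1:05 PM.
The encore ends at 1:05 PM + 28 min = 1:33 PM.
Load-in starts at 1:33 PM + 45 min = 2:18 PM.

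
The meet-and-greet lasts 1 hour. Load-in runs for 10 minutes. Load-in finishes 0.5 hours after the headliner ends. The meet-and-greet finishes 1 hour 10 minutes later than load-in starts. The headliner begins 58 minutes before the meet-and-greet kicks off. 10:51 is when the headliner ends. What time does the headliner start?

Load-in ends at 10:51 + 30 min = 11:21.
Load-in starts at 11:21 − 10 min = 11:11.
The meet-and-greet ends at 11:11 + 70 min = 12:21.
The meet-and-greet starts at 12:21 − 60 min = 11:21.
The headliner starts at 11:21 − 58 min = 10:23.

10:23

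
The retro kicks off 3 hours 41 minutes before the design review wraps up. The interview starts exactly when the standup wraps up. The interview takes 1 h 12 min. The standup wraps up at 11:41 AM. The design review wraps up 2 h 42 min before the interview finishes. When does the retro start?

The interview starts at 11:41 AM.
The interview ends at 11:41 AM + 72 min = 12:53 PM.
The design review ends at 12:53 PM − 162 min = 10:11 AM.
The retro starts at 10:11 AM − 221 min = 6:30 AM.

6:30 AM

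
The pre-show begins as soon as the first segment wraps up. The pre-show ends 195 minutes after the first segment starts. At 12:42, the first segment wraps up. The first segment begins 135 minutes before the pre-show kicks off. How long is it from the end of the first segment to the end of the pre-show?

The pre-show starts at 12:42.
The first segment starts at 12:42 − 135 min = 10:27.
The pre-show ends at 10:27 + 195 min = 13:42.
From 12:42 to 13:42 is 60 minutes.

60 minutes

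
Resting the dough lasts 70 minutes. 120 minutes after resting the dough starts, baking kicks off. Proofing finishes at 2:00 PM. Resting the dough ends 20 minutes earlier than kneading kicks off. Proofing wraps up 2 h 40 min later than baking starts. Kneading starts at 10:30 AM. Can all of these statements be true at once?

Resting the dough ends at 10:30 AM − 20 min = 10:10 AM.
Resting the dough starts at 10:10 AM − 70 min = 9:00 AM.
Baking starts at 9:00 AM + 120 min = 11:00 AM.
Proofing ends at 11:00 AM + 160 min = 1:40 PM.
But proofing is also said to end at 2:00 PM — a 20-minute conflict.

No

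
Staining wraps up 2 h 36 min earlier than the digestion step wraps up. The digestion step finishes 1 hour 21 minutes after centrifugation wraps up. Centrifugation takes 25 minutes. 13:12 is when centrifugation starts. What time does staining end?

Centrifugation ends at 13:12 + 25 min = 13:37.
The digestion step ends at 13:37 + 81 min = 14:58.
Staining ends at 14:58 − 156 min = 12:22.

12:22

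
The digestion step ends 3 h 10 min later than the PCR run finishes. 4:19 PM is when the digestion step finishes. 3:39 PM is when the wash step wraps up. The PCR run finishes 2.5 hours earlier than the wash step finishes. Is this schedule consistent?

The PCR run ends at 3:39 PM − 150 min = 1:09 PM.
The digestion step ends at 1:09 PM + 190 min = 4:19 PM.
That matches the stated 4:19 PM, so the schedule is consistent.

Yes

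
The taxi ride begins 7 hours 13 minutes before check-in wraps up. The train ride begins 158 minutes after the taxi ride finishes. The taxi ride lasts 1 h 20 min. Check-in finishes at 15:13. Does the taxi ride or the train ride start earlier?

the taxi ride

The taxi ride starts at 15:13 − 433 min = 08:00.
The taxi ride ends at 08:00 + 80 min = 09:20.
The train ride starts at 09:20 + 158 min = 11:58.
The taxi ride starts at 08:00 and the train ride starts at 11:58, so the taxi ride is first.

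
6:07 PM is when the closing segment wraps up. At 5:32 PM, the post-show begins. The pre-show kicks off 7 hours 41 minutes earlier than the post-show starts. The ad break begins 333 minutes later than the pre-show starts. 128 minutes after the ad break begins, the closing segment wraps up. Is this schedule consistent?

No

The pre-show starts at 5:32 PM − 461 min = 9:51 AM.
The ad break starts at 9:51 AM + 333 min = 3:24 PM.
The closing segment ends at 3:24 PM + 128 min = 5:32 PM.
But the closing segment is also said to end at 6:07 PM — a 35-minute conflict.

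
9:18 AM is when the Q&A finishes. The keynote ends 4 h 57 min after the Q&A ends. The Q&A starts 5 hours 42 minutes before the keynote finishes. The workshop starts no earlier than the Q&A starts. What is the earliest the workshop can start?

8:33 AM

The keynote ends at 9:18 AM + 297 min = 2:15 PM.
The Q&A starts at 2:15 PM − 342 min = 8:33 AM.
The workshop is bounded by the Q&A, so the earliest it can start is 8:33 AM.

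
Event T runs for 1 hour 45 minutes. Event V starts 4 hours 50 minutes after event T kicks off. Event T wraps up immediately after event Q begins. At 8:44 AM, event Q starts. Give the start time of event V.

11:49 AM

Event T ends at 8:44 AM.
Event T starts at 8:44 AM − 105 min = 6:59 AM.
Event V starts at 6:59 AM + 290 min = 11:49 AM.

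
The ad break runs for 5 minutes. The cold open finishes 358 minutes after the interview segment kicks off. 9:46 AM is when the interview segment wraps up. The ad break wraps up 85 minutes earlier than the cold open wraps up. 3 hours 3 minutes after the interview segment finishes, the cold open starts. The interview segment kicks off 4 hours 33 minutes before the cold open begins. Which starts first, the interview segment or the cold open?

The cold open starts at 9:46 AM + 183 min = 12:49 PM.
The interview segment starts at 12:49 PM − 273 min = 8:16 AM.
The interview segment starts at 8:16 AM and the cold open starts at 12:49 PM, so the interview segment is first.

the interview segment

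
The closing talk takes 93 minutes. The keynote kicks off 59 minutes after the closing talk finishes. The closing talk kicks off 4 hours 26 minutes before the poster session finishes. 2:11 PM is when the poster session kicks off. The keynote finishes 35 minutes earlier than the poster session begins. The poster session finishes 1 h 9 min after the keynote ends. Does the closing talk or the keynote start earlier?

the closing talk

The keynote ends at 2:11 PM − 35 min = 1:36 PM.
The poster session ends at 1:36 PM + 69 min = 2:45 PM.
The closing talk starts at 2:45 PM − 266 min = 10:19 AM.
The closing talk ends at 10:19 AM + 93 min = 11:52 AM.
The keynote starts at 11:52 AM + 59 min = 12:51 PM.
The closing talk starts at 10:19 AM and the keynote starts at 12:51 PM, so the closing talk is first.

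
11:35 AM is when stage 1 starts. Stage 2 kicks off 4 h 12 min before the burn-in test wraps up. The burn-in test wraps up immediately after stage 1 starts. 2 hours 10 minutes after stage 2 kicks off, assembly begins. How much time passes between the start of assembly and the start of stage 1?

The burn-in test ends at 11:35 AM.
Stage 2 starts at 11:35 AM − 252 min = 7:23 AM.
Assembly starts at 7:23 AM + 130 min = 9:33 AM.
From 9:33 AM to 11:35 AM is 2 h 2 min.

2 h 2 min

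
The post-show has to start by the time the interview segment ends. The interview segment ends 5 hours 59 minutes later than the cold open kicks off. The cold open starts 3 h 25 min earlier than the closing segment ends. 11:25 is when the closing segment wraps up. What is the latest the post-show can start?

The cold open starts at 11:25 − 205 min = 08:00.
The interview segment ends at 08:00 + 359 min = 13:59.
The post-show is bounded by the interview segment, so the latest it can start is 13:59.

13:59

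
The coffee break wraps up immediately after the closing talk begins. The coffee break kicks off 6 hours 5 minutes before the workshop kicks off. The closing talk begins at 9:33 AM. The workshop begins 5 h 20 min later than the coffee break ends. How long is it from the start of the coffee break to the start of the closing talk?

The coffee break ends at 9:33 AM.
The workshop starts at 9:33 AM + 320 min = 2:53 PM.
The coffee break starts at 2:53 PM − 365 min = 8:48 AM.
From 8:48 AM to 9:33 AM is 45 minutes.

45 minutes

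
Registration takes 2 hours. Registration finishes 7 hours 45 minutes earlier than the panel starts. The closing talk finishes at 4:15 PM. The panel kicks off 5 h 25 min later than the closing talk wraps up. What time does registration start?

11:55 AM

The panel starts at 4:15 PM + 325 min = 9:40 PM.
Registration ends at 9:40 PM − 465 min = 1:55 PM.
Registration starts at 1:55 PM − 120 min = 11:55 AM.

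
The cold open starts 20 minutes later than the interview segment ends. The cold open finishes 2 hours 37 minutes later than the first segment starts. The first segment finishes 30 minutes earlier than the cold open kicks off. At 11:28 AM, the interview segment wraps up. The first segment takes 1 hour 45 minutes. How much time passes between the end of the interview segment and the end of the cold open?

The cold open starts at 11:28 AM + 20 min = 11:48 AM.
The first segment ends at 11:48 AM − 30 min = 11:18 AM.
The first segment starts at 11:18 AM − 105 min = 9:33 AM.
The cold open ends at 9:33 AM + 157 min = 12:10 PM.
From 11:28 AM to 12:10 PM is 42 minutes.

42 minutes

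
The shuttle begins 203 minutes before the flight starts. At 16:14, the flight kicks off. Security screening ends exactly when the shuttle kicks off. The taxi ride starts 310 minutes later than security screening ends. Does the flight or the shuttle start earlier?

the shuttle

The shuttle starts at 16:14 − 203 min = 12:51.
The flight starts at 16:14 and the shuttle starts at 12:51, so the shuttle is first.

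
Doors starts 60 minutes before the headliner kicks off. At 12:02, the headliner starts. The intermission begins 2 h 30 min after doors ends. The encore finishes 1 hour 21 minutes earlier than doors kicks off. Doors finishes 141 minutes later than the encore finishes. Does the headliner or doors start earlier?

Doors starts at 12:02 − 60 min = 11:02.
The headliner starts at 12:02 and doors starts at 11:02, so doors is first.

doors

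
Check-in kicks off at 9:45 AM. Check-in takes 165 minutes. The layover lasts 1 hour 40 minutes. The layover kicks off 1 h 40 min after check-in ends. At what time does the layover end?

Check-in ends at 9:45 AM + 165 min = 12:30 PM.
The layover starts at 12:30 PM + 100 min = 2:10 PM.
The layover ends at 2:10 PM + 100 min = 3:50 PM.

3:50 PM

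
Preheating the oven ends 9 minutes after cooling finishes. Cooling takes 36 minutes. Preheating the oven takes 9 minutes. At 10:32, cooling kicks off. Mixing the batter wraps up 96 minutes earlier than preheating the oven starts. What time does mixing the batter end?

Cooling ends at 10:32 + 36 min = 11:08.
Preheating the oven ends at 11:08 + 9 min = 11:17.
Preheating the oven starts at 11:17 − 9 min = 11:08.
Mixing the batter ends at 11:08 − 96 min = 09:32.

09:32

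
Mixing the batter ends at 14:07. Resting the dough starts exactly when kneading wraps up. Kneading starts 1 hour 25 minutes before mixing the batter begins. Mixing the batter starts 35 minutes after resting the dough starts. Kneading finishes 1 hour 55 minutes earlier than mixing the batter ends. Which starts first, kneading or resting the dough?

Kneading ends at 14:07 − 115 min = 12:12.
So resting the dough starts at 12:12.
Mixing the batter starts at 12:12 + 35 min = 12:47.
Kneading starts at 12:47 − 85 min = 11:22.
Kneading starts at 11:22 and resting the dough starts at 12:12, so kneading is first.

kneading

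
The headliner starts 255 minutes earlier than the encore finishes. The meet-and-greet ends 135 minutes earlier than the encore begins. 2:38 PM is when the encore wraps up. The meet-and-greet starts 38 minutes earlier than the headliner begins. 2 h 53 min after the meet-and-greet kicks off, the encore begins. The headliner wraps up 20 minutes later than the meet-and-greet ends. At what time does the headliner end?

The headliner starts at 2:38 PM − 255 min = 10:23 AM.
The meet-and-greet starts at 10:23 AM − 38 min = 9:45 AM.
The encore starts at 9:45 AM + 173 min = 12:38 PM.
The meet-and-greet ends at 12:38 PM − 135 min = 10:23 AM.
The headliner ends at 10:23 AM + 20 min = 10:43 AM.

10:43 AM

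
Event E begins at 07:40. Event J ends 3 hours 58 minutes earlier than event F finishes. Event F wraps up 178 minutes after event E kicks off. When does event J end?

06:40

Event F ends at 07:40 + 178 min = 10:38.
Event J ends at 10:38 − 238 min = 06:40.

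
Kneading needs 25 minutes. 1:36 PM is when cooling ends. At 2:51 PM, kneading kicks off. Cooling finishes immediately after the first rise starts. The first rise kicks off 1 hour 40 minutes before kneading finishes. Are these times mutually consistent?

Kneading ends at 2:51 PM + 25 min = 3:16 PM.
The first rise starts at 3:16 PM − 100 min = 1:36 PM.
So cooling ends at 1:36 PM.
That matches the stated 1:36 PM, so the schedule is consistent.

Yes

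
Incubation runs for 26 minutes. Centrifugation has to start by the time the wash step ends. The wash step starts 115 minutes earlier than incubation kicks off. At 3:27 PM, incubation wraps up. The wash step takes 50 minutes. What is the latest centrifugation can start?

1:56 PM

Incubation starts at 3:27 PM − 26 min = 3:01 PM.
The wash step starts at 3:01 PM − 115 min = 1:06 PM.
The wash step ends at 1:06 PM + 50 min = 1:56 PM.
Centrifugation is bounded by the wash step, so the latest it can start is 1:56 PM.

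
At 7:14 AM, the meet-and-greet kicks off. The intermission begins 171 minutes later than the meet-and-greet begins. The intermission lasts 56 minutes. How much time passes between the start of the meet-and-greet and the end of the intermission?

227 minutes

The intermission starts at 7:14 AM + 171 min = 10:05 AM.
The intermission ends at 10:05 AM + 56 min = 11:01 AM.
From 7:14 AM to 11:01 AM is 227 minutes.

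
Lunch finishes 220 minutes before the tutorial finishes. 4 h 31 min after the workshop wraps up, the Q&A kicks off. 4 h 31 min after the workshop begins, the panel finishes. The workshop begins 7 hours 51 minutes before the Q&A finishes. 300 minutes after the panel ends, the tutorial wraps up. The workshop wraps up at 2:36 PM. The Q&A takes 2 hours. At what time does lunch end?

The Q&A starts at 2:36 PM + 271 min = 7:07 PM.
The Q&A ends at 7:07 PM + 120 min = 9:07 PM.
The workshop starts at 9:07 PM − 471 min = 1:16 PM.
The panel ends at 1:16 PM + 271 min = 5:47 PM.
The tutorial ends at 5:47 PM + 300 min = 10:47 PM.
Lunch ends at 10:47 PM − 220 min = 7:07 PM.

7:07 PM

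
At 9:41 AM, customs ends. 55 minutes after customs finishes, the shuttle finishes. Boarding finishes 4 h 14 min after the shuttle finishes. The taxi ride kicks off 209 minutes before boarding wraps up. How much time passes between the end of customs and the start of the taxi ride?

100 minutes

The shuttle ends at 9:41 AM + 55 min = 10:36 AM.
Boarding ends at 10:36 AM + 254 min = 2:50 PM.
The taxi ride starts at 2:50 PM − 209 min = 11:21 AM.
From 9:41 AM to 11:21 AM is 100 minutes.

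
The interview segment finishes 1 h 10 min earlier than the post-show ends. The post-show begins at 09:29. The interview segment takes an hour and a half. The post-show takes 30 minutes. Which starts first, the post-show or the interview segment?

The post-show ends at 09:29 + 30 min = 09:59.
The interview segment ends at 09:59 − 70 min = 08:49.
The interview segment starts at 08:49 − 90 min = 07:19.
The post-show starts at 09:29 and the interview segment starts at 07:19, so the interview segment is first.

the interview segment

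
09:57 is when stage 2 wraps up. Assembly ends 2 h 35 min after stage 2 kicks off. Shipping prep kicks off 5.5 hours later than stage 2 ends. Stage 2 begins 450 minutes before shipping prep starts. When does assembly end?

Shipping prep starts at 09:57 + 330 min = 15:27.
Stage 2 starts at 15:27 − 450 min = 07:57.
Assembly ends at 07:57 + 155 min = 10:32.

10:32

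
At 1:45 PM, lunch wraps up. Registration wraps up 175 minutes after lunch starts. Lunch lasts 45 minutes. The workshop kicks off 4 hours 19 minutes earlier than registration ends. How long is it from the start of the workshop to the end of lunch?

2 hours 9 minutes

Lunch starts at 1:45 PM − 45 min = 1:00 PM.
Registration ends at 1:00 PM + 175 min = 3:55 PM.
The workshop starts at 3:55 PM − 259 min = 11:36 AM.
From 11:36 AM to 1:45 PM is 2 hours 9 minutes.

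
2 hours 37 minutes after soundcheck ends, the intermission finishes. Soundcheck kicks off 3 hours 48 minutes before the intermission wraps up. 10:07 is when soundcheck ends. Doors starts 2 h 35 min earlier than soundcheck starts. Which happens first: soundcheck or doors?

doors

The intermission ends at 10:07 + 157 min = 12:44.
Soundcheck starts at 12:44 − 228 min = 08:56.
Doors starts at 08:56 − 155 min = 06:21.
Soundcheck starts at 08:56 and doors starts at 06:21, so doors is first.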